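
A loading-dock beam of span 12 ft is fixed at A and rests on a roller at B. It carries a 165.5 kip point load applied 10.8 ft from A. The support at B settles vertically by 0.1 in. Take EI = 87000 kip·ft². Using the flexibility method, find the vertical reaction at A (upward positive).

R_A = 26 kip

Take the reaction at B as the redundant and release it; the primary structure is a cantilever fixed at A.
Deflection at B on the released cantilever, summing each load's contribution:
  point load 165.5 at a = 10.8: Pa²(3L − a)/(6EI) = 81076/EI
Flexibility coefficient — unit upward force at B: δ_{BB} = L³/(3EI) = 576/EI.
With EI = 87000 kip·ft²: δ_0 = 0.93191 ft and δ_{BB} = 0.006621 ft/kip.
Compatibility — the beam at B must follow the support down by 0.008333 ft: δ_0 − R_B·δ_{BB} = 0.008333, so R_B = (0.93191 − 0.008333)/0.006621 = 139.5 kip.
Vertical equilibrium: R_A = ΣP − R_B = 165.5 − 139.5 = 26 kip.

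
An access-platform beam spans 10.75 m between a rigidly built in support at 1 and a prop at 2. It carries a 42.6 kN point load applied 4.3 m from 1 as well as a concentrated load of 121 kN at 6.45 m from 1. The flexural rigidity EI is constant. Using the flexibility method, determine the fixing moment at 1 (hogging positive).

M_1 = 306.5 kN·m

Release the roller at 2. Primary structure: cantilever fixed at 1.
Deflection at 2 on the released cantilever, summing each load's contribution:
  point load 42.6 at a = 4.3: Pa²(3L − a)/(6EI) = 3669/EI
  point load 121 at a = 6.45: Pa²(3L − a)/(6EI) = 21646/EI
  δ_0 = 25315/EI
Flexibility coefficient — unit upward force at 2: δ_{22} = L³/(3EI) = 414.1/EI.
Compatibility at 2: δ_0 − R_2·δ_{22} = 0, so R_2 = 25315/414.1 = 61.13 kN.
Moment equilibrium about 1: M_1 = Σ(load moments about 1) − R_2·L = 963.6 − 61.13×10.75 = 306.5 kN·m.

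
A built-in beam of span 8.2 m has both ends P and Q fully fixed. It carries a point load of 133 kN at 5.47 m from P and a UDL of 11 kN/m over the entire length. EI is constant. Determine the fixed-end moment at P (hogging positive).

Release both end moments; the primary structure is a simply-supported span PQ with redundants M_P and M_Q.
End rotations of the released simple span under the applied load (×1/EI):
  at P: point load 133 at a = 5.47: Pab(L + b)/(6LEI) = 441.2/EI
  at Q: point load 133 at a = 5.47: Pab(L + a)/(6LEI) = 551.8/EI
  at P: UDL 11: wL³/(24EI) = 252.7/EI
  at Q: UDL 11: wL³/(24EI) = 252.7/EI
  θ_P0 = 693.9/EI,  θ_Q0 = 804.5/EI
Flexibility coefficients: a unit moment at one end gives L/(3EI) there and L/(6EI) at the far end, so f₁₁ = f₂₂ = 2.733/EI and f₁₂ = f₂₁ = 1.367/EI.
Compatibility — zero rotation at each built-in end:
  2.733 M_P + 1.367 M_Q = 693.9
  1.367 M_P + 2.733 M_Q = 804.5
Solving the pair gives M_P = 142.3 kN·m and M_Q = 223.2 kN·m (hogging).

M_P = 142.3 kN·m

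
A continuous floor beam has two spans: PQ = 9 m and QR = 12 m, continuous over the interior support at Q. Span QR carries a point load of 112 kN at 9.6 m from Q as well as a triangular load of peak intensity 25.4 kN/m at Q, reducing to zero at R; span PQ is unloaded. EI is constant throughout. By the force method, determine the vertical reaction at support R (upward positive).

R_R = 122.6 kN

Insert a hinge at Q; M_Q is the redundant, and each span becomes simply supported.
Discontinuity in slope at Q on the released structure — sum the simple-span end rotations:
  span QR: point load 112 at a = 9.6: Pab(L + b)/(6LEI) = 516.1/EI
  span QR: triangular load, peak 25.4: w₀L³/(45EI) = 975.4/EI
  relative rotation θ_0 = (0 + 1491)/EI = 1491/EI
A unit hogging moment at Q produces rotation L₁/(3EI) + L₂/(3EI) = 7/EI.
Slope continuity at Q: θ_0 = M_Q·7/EI, so M_Q = 1491/7 = 213.1 kN·m (hogging).
Span QR, ΣM about R: R_Q^{QR}·12 = 1488 + 213.1, so R_Q^{QR} = 141.8 kN and R_R = 264.4 − 141.8 = 122.6 kN.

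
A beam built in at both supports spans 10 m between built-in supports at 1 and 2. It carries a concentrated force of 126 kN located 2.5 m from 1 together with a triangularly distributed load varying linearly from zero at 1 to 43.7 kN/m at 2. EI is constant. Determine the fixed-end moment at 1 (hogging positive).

M_1 = 322.9 kN·m

Release both end moments; the primary structure is a simply-supported span 12 with redundants M_1 and M_2.
Simple-span end rotations at 1 and 2 under the given loads:
  at 1: point load 126 at a = 2.5: Pab(L + b)/(6LEI) = 689.1/EI
  at 2: point load 126 at a = 2.5: Pab(L + a)/(6LEI) = 492.2/EI
  at 1: triangular load, peak 43.7: 7w₀L³/(360EI) = 849.7/EI
  at 2: triangular load, peak 43.7: w₀L³/(45EI) = 971.1/EI
  θ_10 = 1539/EI,  θ_20 = 1463/EI
Flexibility coefficients: a unit moment at one end gives L/(3EI) there and L/(6EI) at the far end, so f₁₁ = f₂₂ = 3.333/EI and f₁₂ = f₂₁ = 1.667/EI.
Compatibility — zero rotation at each built-in end:
  3.333 M_1 + 1.667 M_2 = 1539
  1.667 M_1 + 3.333 M_2 = 1463
Solving the pair gives M_1 = 322.9 kN·m and M_2 = 277.6 kN·m (hogging).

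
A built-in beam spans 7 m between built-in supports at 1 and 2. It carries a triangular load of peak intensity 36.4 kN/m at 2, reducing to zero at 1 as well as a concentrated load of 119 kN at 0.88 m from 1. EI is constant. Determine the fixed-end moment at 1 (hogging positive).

Take the two fixed-end moments M_1, M_2 as redundants; the released structure is the simple span 12.
End rotations of the released simple span under the applied load (×1/EI):
  at 1: triangular load, peak 36.4: 7w₀L³/(360EI) = 242.8/EI
  at 2: triangular load, peak 36.4: w₀L³/(45EI) = 277.4/EI
  at 1: point load 119 at a = 0.88: Pab(L + b)/(6LEI) = 200.2/EI
  at 2: point load 119 at a = 0.88: Pab(L + a)/(6LEI) = 120.2/EI
  θ_10 = 443/EI,  θ_20 = 397.7/EI
Flexibility coefficients: a unit moment at one end gives L/(3EI) there and L/(6EI) at the far end, so f₁₁ = f₂₂ = 2.333/EI and f₁₂ = f₂₁ = 1.167/EI.
Compatibility — zero rotation at each built-in end:
  2.333 M_1 + 1.167 M_2 = 443
  1.167 M_1 + 2.333 M_2 = 397.7
Solving the pair gives M_1 = 139.5 kN·m and M_2 = 100.7 kN·m (hogging).

M_1 = 139.5 kN·m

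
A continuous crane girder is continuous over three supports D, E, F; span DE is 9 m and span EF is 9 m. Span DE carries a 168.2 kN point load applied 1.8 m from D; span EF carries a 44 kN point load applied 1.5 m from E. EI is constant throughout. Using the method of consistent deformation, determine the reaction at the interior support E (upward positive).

R_E = 92.06 kN

Take M_E as the redundant. Released structure: two simple spans DE and EF with a hinge at E.
Discontinuity in slope at E on the released structure — sum the simple-span end rotations:
  span DE: point load 168.2 at a = 1.8: Pab(L + a)/(6LEI) = 436/EI
  span EF: point load 44 at a = 1.5: Pab(L + b)/(6LEI) = 151.2/EI
  relative rotation θ_0 = (436 + 151.2)/EI = 587.2/EI
A unit hogging moment at E produces rotation L₁/(3EI) + L₂/(3EI) = 6/EI.
Slope continuity at E: θ_0 = M_E·6/EI, so M_E = 587.2/6 = 97.87 kN·m (hogging).
Span DE, ΣM about D with M_E applied at E: R_E^{DE}·9 = 302.8 + 97.87, so R_E^{DE} = 44.51 kN and R_D = 168.2 − 44.51 = 123.7 kN.
Span EF, ΣM about F: R_E^{EF}·9 = 330 + 97.87, so R_E^{EF} = 47.54 kN and R_F = 44 − 47.54 = -3.541 kN.
R_E = 44.51 + 47.54 = 92.06 kN.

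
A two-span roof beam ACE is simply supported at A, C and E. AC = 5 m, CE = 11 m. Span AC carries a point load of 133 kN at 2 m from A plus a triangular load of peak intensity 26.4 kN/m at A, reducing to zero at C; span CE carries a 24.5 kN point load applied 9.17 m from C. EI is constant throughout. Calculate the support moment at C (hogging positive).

Insert a hinge at C; M_C is the redundant, and each span becomes simply supported.
Discontinuity in slope at C on the released structure — sum the simple-span end rotations:
  span AC: point load 133 at a = 2: Pab(L + a)/(6LEI) = 186.2/EI
  span AC: triangular load, peak 26.4: 7w₀L³/(360EI) = 64.17/EI
  span CE: point load 24.5 at a = 9.17: Pab(L + b)/(6LEI) = 79.92/EI
  relative rotation θ_0 = (250.4 + 79.92)/EI = 330.3/EI
A unit hogging moment at C produces rotation L₁/(3EI) + L₂/(3EI) = 5.333/EI.
Compatibility: M_C·(L₁+L₂)/(3EI) = θ_0, giving M_C = 61.93 kN·m (hogging).

M_C = 61.93 kN·m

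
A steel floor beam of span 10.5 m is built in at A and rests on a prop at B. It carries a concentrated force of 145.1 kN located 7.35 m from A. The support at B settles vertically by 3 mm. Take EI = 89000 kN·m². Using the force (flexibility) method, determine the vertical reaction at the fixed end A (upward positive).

Take the reaction at B as the redundant and release it; the primary structure is a cantilever fixed at A.
Deflection at B on the released cantilever, summing each load's contribution:
  point load 145.1 at a = 7.35: Pa²(3L − a)/(6EI) = 31551/EI
Flexibility coefficient — unit upward force at B: δ_{BB} = L³/(3EI) = 385.9/EI.
With EI = 89000 kN·m²: δ_0 = 0.3545 m and δ_{BB} = 0.004336 m/kN.
Compatibility — the beam at B must follow the support down by 0.003 m: δ_0 − R_B·δ_{BB} = 0.003, so R_B = (0.3545 − 0.003)/0.004336 = 81.07 kN.
Vertical equilibrium: R_A = ΣP − R_B = 145.1 − 81.07 = 64.03 kN.

R_A = 64.03 kN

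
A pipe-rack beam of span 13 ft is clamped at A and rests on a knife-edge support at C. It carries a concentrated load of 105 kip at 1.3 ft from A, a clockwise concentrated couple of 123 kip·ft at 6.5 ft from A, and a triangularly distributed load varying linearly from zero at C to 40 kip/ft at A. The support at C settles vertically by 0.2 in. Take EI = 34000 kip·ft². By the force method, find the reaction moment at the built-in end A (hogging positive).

M_A = 562.1 kip·ft

Remove the prop at C; the released (primary) structure is a cantilever built in at A.
Free-end deflection of the primary structure under the applied loading (downward +):
  point load 105 at a = 1.3: Pa²(3L − a)/(6EI) = 1115/EI
  clockwise couple 123 at a = 6.5: M₀a(2L − a)/(2EI) = 7795/EI
  triangular load, peak 40 at the fixed end: w₀L⁴/(30EI) = 38081/EI
  δ_0 = 46991/EI
Tip deflection under a unit load at C: L³/(3EI) = 732.3/EI.
With EI = 34000 kip·ft²: δ_0 = 1.3821 ft and δ_{CC} = 0.021539 ft/kip.
Compatibility — the beam at C must follow the support down by 0.01667 ft: δ_0 − R_C·δ_{CC} = 0.01667, so R_C = (1.3821 − 0.01667)/0.021539 = 63.39 kip.
Moment equilibrium about A: M_A = Σ(load moments about A) − R_C·L = 1386 − 63.39×13 = 562.1 kip·ft.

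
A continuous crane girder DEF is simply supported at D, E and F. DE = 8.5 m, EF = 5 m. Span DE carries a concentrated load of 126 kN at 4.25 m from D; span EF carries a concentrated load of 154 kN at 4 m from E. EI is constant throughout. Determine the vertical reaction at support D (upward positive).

Take M_E as the redundant. Released structure: two simple spans DE and EF with a hinge at E.
Discontinuity in slope at E on the released structure — sum the simple-span end rotations:
  span DE: point load 126 at a = 4.25: Pab(L + a)/(6LEI) = 569/EI
  span EF: point load 154 at a = 4: Pab(L + b)/(6LEI) = 123.2/EI
  relative rotation θ_0 = (569 + 123.2)/EI = 692.2/EI
A unit hogging moment at E produces rotation L₁/(3EI) + L₂/(3EI) = 4.5/EI.
Slope continuity at E: θ_0 = M_E·4.5/EI, so M_E = 692.2/4.5 = 153.8 kN·m (hogging).
Span DE, ΣM about D with M_E applied at E: R_E^{DE}·8.5 = 535.5 + 153.8, so R_E^{DE} = 81.1 kN and R_D = 126 − 81.1 = 44.9 kN.

R_D = 44.9 kN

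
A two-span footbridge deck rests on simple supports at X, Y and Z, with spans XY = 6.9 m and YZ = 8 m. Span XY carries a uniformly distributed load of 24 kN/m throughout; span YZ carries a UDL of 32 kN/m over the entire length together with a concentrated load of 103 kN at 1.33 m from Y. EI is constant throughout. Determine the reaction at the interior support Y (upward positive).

R_Y = 366.8 kN

Take M_Y as the redundant. Released structure: two simple spans XY and YZ with a hinge at Y.
Rotations at Y on the released spans (each span's end-slope, ×1/EI):
  span XY: UDL 24: wL³/(24EI) = 328.5/EI
  span YZ: UDL 32: wL³/(24EI) = 682.7/EI
  span YZ: point load 103 at a = 1.33: Pab(L + b)/(6LEI) = 279.3/EI
  relative rotation θ_0 = (328.5 + 961.9)/EI = 1290/EI
A unit hogging moment at Y produces rotation L₁/(3EI) + L₂/(3EI) = 4.967/EI.
Slope continuity at Y: θ_0 = M_Y·4.967/EI, so M_Y = 1290/4.967 = 259.8 kN·m (hogging).
Span XY, ΣM about X with M_Y applied at Y: R_Y^{XY}·6.9 = 571.3 + 259.8, so R_Y^{XY} = 120.5 kN and R_X = 165.6 − 120.5 = 45.15 kN.
Span YZ, ΣM about Z: R_Y^{YZ}·8 = 1711 + 259.8, so R_Y^{YZ} = 246.4 kN and R_Z = 359 − 246.4 = 112.6 kN.
R_Y = 120.5 + 246.4 = 366.8 kN.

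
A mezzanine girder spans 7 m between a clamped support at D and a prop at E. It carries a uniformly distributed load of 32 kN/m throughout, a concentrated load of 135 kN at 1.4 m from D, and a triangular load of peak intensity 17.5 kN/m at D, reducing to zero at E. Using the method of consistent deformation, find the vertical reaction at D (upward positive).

R_D = 316.4 kN

Release the roller at E. Primary structure: cantilever fixed at D.
Downward deflection at the released point E due to the loads:
  UDL 32: wL⁴/(8EI) = 9604/EI
  point load 135 at a = 1.4: Pa²(3L − a)/(6EI) = 864.4/EI
  triangular load, peak 17.5 at the fixed end: w₀L⁴/(30EI) = 1401/EI
  δ_0 = 11869/EI
Flexibility coefficient — unit upward force at E: δ_{EE} = L³/(3EI) = 114.3/EI.
Compatibility at E: δ_0 − R_E·δ_{EE} = 0, so R_E = 11869/114.3 = 103.8 kN.
Vertical equilibrium: R_D = ΣP − R_E = 420.2 − 103.8 = 316.4 kN.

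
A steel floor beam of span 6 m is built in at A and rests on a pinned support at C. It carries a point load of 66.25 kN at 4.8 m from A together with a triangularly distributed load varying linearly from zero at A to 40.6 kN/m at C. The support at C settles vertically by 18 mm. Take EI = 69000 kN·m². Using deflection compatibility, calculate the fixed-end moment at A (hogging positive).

Choose R_C as the redundant. The primary structure is the cantilever fixed at A.
Primary-structure tip deflection at C by superposition:
  point load 66.25 at a = 4.8: Pa²(3L − a)/(6EI) = 3358/EI
  triangular load, peak 40.6 at the free end: 11w₀L⁴/(120EI) = 4823/EI
  δ_0 = 8181/EI
Tip deflection under a unit load at C: L³/(3EI) = 72/EI.
With EI = 69000 kN·m²: δ_0 = 0.11857 m and δ_{CC} = 0.001043 m/kN.
Compatibility — the beam at C must follow the support down by 0.018 m: δ_0 − R_C·δ_{CC} = 0.018, so R_C = (0.11857 − 0.018)/0.001043 = 96.38 kN.
Moment equilibrium about A: M_A = Σ(load moments about A) − R_C·L = 805.2 − 96.38×6 = 226.9 kN·m.

M_A = 226.9 kN·m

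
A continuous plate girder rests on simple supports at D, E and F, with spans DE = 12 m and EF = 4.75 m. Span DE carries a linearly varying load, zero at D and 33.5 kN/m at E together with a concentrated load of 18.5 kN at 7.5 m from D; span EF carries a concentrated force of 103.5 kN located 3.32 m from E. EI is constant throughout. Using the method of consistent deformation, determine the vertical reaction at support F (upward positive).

R_F = 13.44 kN

Release continuity at E by inserting a hinge; the redundant is the internal moment M_E. The primary structure is two simply-supported spans DE and EF.
End slopes at the hinge E, treating each span as simply supported:
  span DE: triangular load, peak 33.5: w₀L³/(45EI) = 1286/EI
  span DE: point load 18.5 at a = 7.5: Pab(L + a)/(6LEI) = 169.1/EI
  span EF: point load 103.5 at a = 3.32: Pab(L + b)/(6LEI) = 106.6/EI
  relative rotation θ_0 = (1456 + 106.6)/EI = 1562/EI
A unit hogging moment at E produces rotation L₁/(3EI) + L₂/(3EI) = 5.583/EI.
Compatibility: M_E·(L₁+L₂)/(3EI) = θ_0, giving M_E = 279.8 kN·m (hogging).
Span EF, ΣM about F: R_E^{EF}·4.75 = 148 + 279.8, so R_E^{EF} = 90.06 kN and R_F = 103.5 − 90.06 = 13.44 kN.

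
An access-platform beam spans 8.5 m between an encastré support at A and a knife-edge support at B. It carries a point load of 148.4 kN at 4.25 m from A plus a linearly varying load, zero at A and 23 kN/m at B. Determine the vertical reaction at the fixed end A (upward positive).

Choose R_B as the redundant. The primary structure is the cantilever fixed at A.
Downward deflection at the released point B due to the loads:
  point load 148.4 at a = 4.25: Pa²(3L − a)/(6EI) = 9493/EI
  triangular load, peak 23 at the free end: 11w₀L⁴/(120EI) = 11006/EI
  δ_0 = 20499/EI
Tip deflection under a unit load at B: L³/(3EI) = 204.7/EI.
Compatibility at B: δ_0 − R_B·δ_{BB} = 0, so R_B = 20499/204.7 = 100.1 kN.
Vertical equilibrium: R_A = ΣP − R_B = 246.2 − 100.1 = 146 kN.

R_A = 146 kN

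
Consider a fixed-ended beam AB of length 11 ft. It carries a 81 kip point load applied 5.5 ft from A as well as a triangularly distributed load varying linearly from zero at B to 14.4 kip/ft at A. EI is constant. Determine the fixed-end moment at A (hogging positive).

M_A = 198.5 kip·ft

Take the two fixed-end moments M_A, M_B as redundants; the released structure is the simple span AB.
On the primary (simply-supported) span, the end slopes from the loading are:
  at A: point load 81 at a = 5.5: Pab(L + b)/(6LEI) = 612.6/EI
  at B: point load 81 at a = 5.5: Pab(L + a)/(6LEI) = 612.6/EI
  at A: triangular load, peak 14.4: w₀L³/(45EI) = 425.9/EI
  at B: triangular load, peak 14.4: 7w₀L³/(360EI) = 372.7/EI
  θ_A0 = 1038/EI,  θ_B0 = 985.2/EI
Flexibility coefficients: a unit moment at one end gives L/(3EI) there and L/(6EI) at the far end, so f₁₁ = f₂₂ = 3.667/EI and f₁₂ = f₂₁ = 1.833/EI.
Compatibility — zero rotation at each built-in end:
  3.667 M_A + 1.833 M_B = 1038
  1.833 M_A + 3.667 M_B = 985.2
Solving the pair gives M_A = 198.5 kip·ft and M_B = 169.5 kip·ft (hogging).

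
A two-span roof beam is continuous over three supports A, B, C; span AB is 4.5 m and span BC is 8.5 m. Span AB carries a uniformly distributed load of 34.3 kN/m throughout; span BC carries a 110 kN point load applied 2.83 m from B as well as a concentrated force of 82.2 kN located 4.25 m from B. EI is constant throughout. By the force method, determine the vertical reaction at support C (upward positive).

Release continuity at B by inserting a hinge; the redundant is the internal moment M_B. The primary structure is two simply-supported spans AB and BC.
Discontinuity in slope at B on the released structure — sum the simple-span end rotations:
  span AB: UDL 34.3: wL³/(24EI) = 130.2/EI
  span BC: point load 110 at a = 2.83: Pab(L + b)/(6LEI) = 490.4/EI
  span BC: point load 82.2 at a = 4.25: Pab(L + b)/(6LEI) = 371.2/EI
  relative rotation θ_0 = (130.2 + 861.6)/EI = 991.8/EI
A unit hogging moment at B produces rotation L₁/(3EI) + L₂/(3EI) = 4.333/EI.
Compatibility: M_B·(L₁+L₂)/(3EI) = θ_0, giving M_B = 228.9 kN·m (hogging).
Span BC, ΣM about C: R_B^{BC}·8.5 = 973 + 228.9, so R_B^{BC} = 141.4 kN and R_C = 192.2 − 141.4 = 50.8 kN.

R_C = 50.8 kN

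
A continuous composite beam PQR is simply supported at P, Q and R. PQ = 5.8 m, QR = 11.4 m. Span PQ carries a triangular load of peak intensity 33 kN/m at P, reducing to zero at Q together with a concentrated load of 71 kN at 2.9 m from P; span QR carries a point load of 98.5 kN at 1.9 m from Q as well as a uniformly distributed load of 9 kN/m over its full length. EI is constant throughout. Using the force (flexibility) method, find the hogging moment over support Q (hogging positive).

Release continuity at Q by inserting a hinge; the redundant is the internal moment M_Q. The primary structure is two simply-supported spans PQ and QR.
End slopes at the hinge Q, treating each span as simply supported:
  span PQ: triangular load, peak 33: 7w₀L³/(360EI) = 125.2/EI
  span PQ: point load 71 at a = 2.9: Pab(L + a)/(6LEI) = 149.3/EI
  span QR: point load 98.5 at a = 1.9: Pab(L + b)/(6LEI) = 543.3/EI
  span QR: UDL 9: wL³/(24EI) = 555.6/EI
  relative rotation θ_0 = (274.5 + 1099)/EI = 1373/EI
A unit hogging moment at Q produces rotation L₁/(3EI) + L₂/(3EI) = 5.733/EI.
Compatibility: M_Q·(L₁+L₂)/(3EI) = θ_0, giving M_Q = 239.5 kN·m (hogging).

M_Q = 239.5 kN·m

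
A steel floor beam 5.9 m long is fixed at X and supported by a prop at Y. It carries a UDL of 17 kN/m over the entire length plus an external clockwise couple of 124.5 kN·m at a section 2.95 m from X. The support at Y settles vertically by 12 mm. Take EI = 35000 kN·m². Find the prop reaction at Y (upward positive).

Take the reaction at Y as the redundant and release it; the primary structure is a cantilever fixed at X.
Deflection at Y on the released cantilever, summing each load's contribution:
  UDL 17: wL⁴/(8EI) = 2575/EI
  clockwise couple 124.5 at a = 2.95: M₀a(2L − a)/(2EI) = 1625/EI
  δ_0 = 4200/EI
Tip deflection under a unit load at Y: L³/(3EI) = 68.46/EI.
With EI = 35000 kN·m²: δ_0 = 0.12 m and δ_{YY} = 0.001956 m/kN.
Compatibility — the beam at Y must follow the support down by 0.012 m: δ_0 − R_Y·δ_{YY} = 0.012, so R_Y = (0.12 − 0.012)/0.001956 = 55.22 kN.

R_Y = 55.22 kN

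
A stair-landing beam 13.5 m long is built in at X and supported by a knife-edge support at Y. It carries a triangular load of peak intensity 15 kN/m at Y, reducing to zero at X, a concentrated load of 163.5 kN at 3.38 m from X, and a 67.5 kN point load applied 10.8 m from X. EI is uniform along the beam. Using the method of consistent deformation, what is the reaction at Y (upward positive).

R_Y = 117.3 kN

Take the reaction at Y as the redundant and release it; the primary structure is a cantilever fixed at X.
Primary-structure tip deflection at Y by superposition:
  triangular load, peak 15 at the free end: 11w₀L⁴/(120EI) = 45671/EI
  point load 163.5 at a = 3.38: Pa²(3L − a)/(6EI) = 11556/EI
  point load 67.5 at a = 10.8: Pa²(3L − a)/(6EI) = 38972/EI
  δ_0 = 96199/EI
Tip deflection under a unit load at Y: L³/(3EI) = 820.1/EI.
Compatibility at Y: δ_0 − R_Y·δ_{YY} = 0, so R_Y = 96199/820.1 = 117.3 kN.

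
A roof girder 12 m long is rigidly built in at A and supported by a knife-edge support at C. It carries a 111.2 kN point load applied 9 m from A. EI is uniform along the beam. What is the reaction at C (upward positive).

Remove the prop at C; the released (primary) structure is a cantilever built in at A.
Primary-structure tip deflection at C by superposition:
  point load 111.2 at a = 9: Pa²(3L − a)/(6EI) = 40532/EI
Tip deflection under a unit load at C: L³/(3EI) = 576/EI.
The prop prevents deflection at C: R_C = δ_0/δ_{CC} = 40532/576 = 70.37 kN.

R_C = 70.37 kN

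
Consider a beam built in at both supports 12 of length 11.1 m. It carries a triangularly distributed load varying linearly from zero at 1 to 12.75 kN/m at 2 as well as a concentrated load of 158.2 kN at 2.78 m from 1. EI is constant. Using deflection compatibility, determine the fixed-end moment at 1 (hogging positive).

M_1 = 299.5 kN·m

Release both end moments; the primary structure is a simply-supported span 12 with redundants M_1 and M_2.
On the primary (simply-supported) span, the end slopes from the loading are:
  at 1: triangular load, peak 12.75: 7w₀L³/(360EI) = 339.1/EI
  at 2: triangular load, peak 12.75: w₀L³/(45EI) = 387.5/EI
  at 1: point load 158.2 at a = 2.78: Pab(L + b)/(6LEI) = 1067/EI
  at 2: point load 158.2 at a = 2.78: Pab(L + a)/(6LEI) = 762.6/EI
  θ_10 = 1406/EI,  θ_20 = 1150/EI
Flexibility coefficients: a unit moment at one end gives L/(3EI) there and L/(6EI) at the far end, so f₁₁ = f₂₂ = 3.7/EI and f₁₂ = f₂₁ = 1.85/EI.
Compatibility — zero rotation at each built-in end:
  3.7 M_1 + 1.85 M_2 = 1406
  1.85 M_1 + 3.7 M_2 = 1150
Solving the pair gives M_1 = 299.5 kN·m and M_2 = 161.1 kN·m (hogging).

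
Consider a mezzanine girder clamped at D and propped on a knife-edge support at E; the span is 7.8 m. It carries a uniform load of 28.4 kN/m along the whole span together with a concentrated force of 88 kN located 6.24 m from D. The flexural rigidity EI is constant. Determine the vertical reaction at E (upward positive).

Remove the prop at E; the released (primary) structure is a cantilever built in at D.
Deflection at E on the released cantilever, summing each load's contribution:
  UDL 28.4: wL⁴/(8EI) = 13140/EI
  point load 88 at a = 6.24: Pa²(3L − a)/(6EI) = 9800/EI
  δ_0 = 22940/EI
Tip deflection under a unit load at E: L³/(3EI) = 158.2/EI.
The prop prevents deflection at E: R_E = δ_0/δ_{EE} = 22940/158.2 = 145 kN.

R_E = 145 kN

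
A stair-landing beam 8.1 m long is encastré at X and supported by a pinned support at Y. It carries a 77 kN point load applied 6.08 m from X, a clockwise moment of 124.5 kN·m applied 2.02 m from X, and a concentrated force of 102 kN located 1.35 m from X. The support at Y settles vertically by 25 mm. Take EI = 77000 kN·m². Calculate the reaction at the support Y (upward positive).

Remove the prop at Y; the released (primary) structure is a cantilever built in at X.
Free-end deflection of the primary structure under the applied loading (downward +):
  point load 77 at a = 6.08: Pa²(3L − a)/(6EI) = 8644/EI
  clockwise couple 124.5 at a = 2.02: M₀a(2L − a)/(2EI) = 1783/EI
  point load 102 at a = 1.35: Pa²(3L − a)/(6EI) = 711/EI
  δ_0 = 11138/EI
Flexibility coefficient — unit upward force at Y: δ_{YY} = L³/(3EI) = 177.1/EI.
With EI = 77000 kN·m²: δ_0 = 0.14465 m and δ_{YY} = 0.002301 m/kN.
Compatibility — the beam at Y must follow the support down by 0.025 m: δ_0 − R_Y·δ_{YY} = 0.025, so R_Y = (0.14465 − 0.025)/0.002301 = 52.01 kN.

R_Y = 52.01 kN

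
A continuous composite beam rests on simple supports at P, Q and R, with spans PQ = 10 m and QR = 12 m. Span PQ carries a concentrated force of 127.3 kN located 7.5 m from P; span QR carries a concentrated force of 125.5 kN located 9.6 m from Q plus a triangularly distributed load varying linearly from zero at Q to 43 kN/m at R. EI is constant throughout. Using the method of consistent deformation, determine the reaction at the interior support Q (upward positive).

Take M_Q as the redundant. Released structure: two simple spans PQ and QR with a hinge at Q.
Rotations at Q on the released spans (each span's end-slope, ×1/EI):
  span PQ: point load 127.3 at a = 7.5: Pab(L + a)/(6LEI) = 696.2/EI
  span QR: point load 125.5 at a = 9.6: Pab(L + b)/(6LEI) = 578.3/EI
  span QR: triangular load, peak 43: 7w₀L³/(360EI) = 1445/EI
  relative rotation θ_0 = (696.2 + 2023)/EI = 2719/EI
A unit hogging moment at Q produces rotation L₁/(3EI) + L₂/(3EI) = 7.333/EI.
Slope continuity at Q: θ_0 = M_Q·7.333/EI, so M_Q = 2719/7.333 = 370.8 kN·m (hogging).
Span PQ, ΣM about P with M_Q applied at Q: R_Q^{PQ}·10 = 954.8 + 370.8, so R_Q^{PQ} = 132.6 kN and R_P = 127.3 − 132.6 = -5.256 kN.
Span QR, ΣM about R: R_Q^{QR}·12 = 1333 + 370.8, so R_Q^{QR} = 142 kN and R_R = 383.5 − 142 = 241.5 kN.
R_Q = 132.6 + 142 = 274.6 kN.

R_Q = 274.6 kN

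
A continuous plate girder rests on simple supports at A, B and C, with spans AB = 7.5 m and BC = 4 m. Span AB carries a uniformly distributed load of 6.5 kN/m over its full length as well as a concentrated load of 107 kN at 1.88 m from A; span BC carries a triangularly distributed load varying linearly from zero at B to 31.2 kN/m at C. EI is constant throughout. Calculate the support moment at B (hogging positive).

Insert a hinge at B; M_B is the redundant, and each span becomes simply supported.
Rotations at B on the released spans (each span's end-slope, ×1/EI):
  span AB: UDL 6.5: wL³/(24EI) = 114.3/EI
  span AB: point load 107 at a = 1.88: Pab(L + a)/(6LEI) = 235.7/EI
  span BC: triangular load, peak 31.2: 7w₀L³/(360EI) = 38.83/EI
  relative rotation θ_0 = (349.9 + 38.83)/EI = 388.7/EI
A unit hogging moment at B produces rotation L₁/(3EI) + L₂/(3EI) = 3.833/EI.
Slope continuity at B: θ_0 = M_B·3.833/EI, so M_B = 388.7/3.833 = 101.4 kN·m (hogging).

M_B = 101.4 kN·m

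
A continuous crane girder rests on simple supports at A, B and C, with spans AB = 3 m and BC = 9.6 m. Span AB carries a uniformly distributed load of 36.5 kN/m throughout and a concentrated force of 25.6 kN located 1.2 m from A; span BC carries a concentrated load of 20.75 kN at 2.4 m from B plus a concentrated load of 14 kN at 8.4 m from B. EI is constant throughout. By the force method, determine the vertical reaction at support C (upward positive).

Release continuity at B by inserting a hinge; the redundant is the internal moment M_B. The primary structure is two simply-supported spans AB and BC.
End slopes at the hinge B, treating each span as simply supported:
  span AB: UDL 36.5: wL³/(24EI) = 41.06/EI
  span AB: point load 25.6 at a = 1.2: Pab(L + a)/(6LEI) = 12.9/EI
  span BC: point load 20.75 at a = 2.4: Pab(L + b)/(6LEI) = 104.6/EI
  span BC: point load 14 at a = 8.4: Pab(L + b)/(6LEI) = 26.46/EI
  relative rotation θ_0 = (53.96 + 131)/EI = 185/EI
A unit hogging moment at B produces rotation L₁/(3EI) + L₂/(3EI) = 4.2/EI.
Slope continuity at B: θ_0 = M_B·4.2/EI, so M_B = 185/4.2 = 44.05 kN·m (hogging).
Span BC, ΣM about C: R_B^{BC}·9.6 = 166.2 + 44.05, so R_B^{BC} = 21.9 kN and R_C = 34.75 − 21.9 = 12.85 kN.

R_C = 12.85 kN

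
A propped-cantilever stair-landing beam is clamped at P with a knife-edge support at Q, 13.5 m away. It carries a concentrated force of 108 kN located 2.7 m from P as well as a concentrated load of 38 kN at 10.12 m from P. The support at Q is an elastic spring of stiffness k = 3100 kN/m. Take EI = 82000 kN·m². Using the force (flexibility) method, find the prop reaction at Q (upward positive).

Take the reaction at Q as the redundant and release it; the primary structure is a cantilever fixed at P.
Free-end deflection of the primary structure under the applied loading (downward +):
  point load 108 at a = 2.7: Pa²(3L − a)/(6EI) = 4960/EI
  point load 38 at a = 10.12: Pa²(3L − a)/(6EI) = 19705/EI
  δ_0 = 24665/EI
Flexibility coefficient — unit upward force at Q: δ_{QQ} = L³/(3EI) = 820.1/EI.
With EI = 82000 kN·m²: δ_0 = 0.3008 m and δ_{QQ} = 0.010002 m/kN.
Compatibility — the spring shortens by R_Q/k under the reaction it provides: δ_0 − R_Q·δ_{QQ} = R_Q/k. With 1/k = 0.000323 m/kN, R_Q = δ_0 / (δ_{QQ} + 1/k) = 0.3008 / (0.010002 + 0.000323) = 29.14 kN.

R_Q = 29.14 kN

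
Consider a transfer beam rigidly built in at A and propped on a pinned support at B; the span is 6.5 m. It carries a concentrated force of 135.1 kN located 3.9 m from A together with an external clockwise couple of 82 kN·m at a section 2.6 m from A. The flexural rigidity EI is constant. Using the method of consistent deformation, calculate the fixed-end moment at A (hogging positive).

M_A = 150.8 kN·m

Release the roller at B. Primary structure: cantilever fixed at A.
Primary-structure tip deflection at B by superposition:
  point load 135.1 at a = 3.9: Pa²(3L − a)/(6EI) = 5343/EI
  clockwise couple 82 at a = 2.6: M₀a(2L − a)/(2EI) = 1109/EI
  δ_0 = 6451/EI
Tip deflection under a unit load at B: L³/(3EI) = 91.54/EI.
Compatibility at B: δ_0 − R_B·δ_{BB} = 0, so R_B = 6451/91.54 = 70.47 kN.
Moment equilibrium about A: M_A = Σ(load moments about A) − R_B·L = 608.9 − 70.47×6.5 = 150.8 kN·m.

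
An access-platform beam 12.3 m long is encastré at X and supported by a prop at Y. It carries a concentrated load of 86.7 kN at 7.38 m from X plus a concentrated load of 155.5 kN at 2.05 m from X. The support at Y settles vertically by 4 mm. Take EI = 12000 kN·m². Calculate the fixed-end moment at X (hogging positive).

Choose R_Y as the redundant. The primary structure is the cantilever fixed at X.
Downward deflection at the released point Y due to the loads:
  point load 86.7 at a = 7.38: Pa²(3L − a)/(6EI) = 23233/EI
  point load 155.5 at a = 2.05: Pa²(3L − a)/(6EI) = 3796/EI
  δ_0 = 27028/EI
Flexibility coefficient — unit upward force at Y: δ_{YY} = L³/(3EI) = 620.3/EI.
With EI = 12000 kN·m²: δ_0 = 2.2524 m and δ_{YY} = 0.051691 m/kN.
Compatibility — the beam at Y must follow the support down by 0.004 m: δ_0 − R_Y·δ_{YY} = 0.004, so R_Y = (2.2524 − 0.004)/0.051691 = 43.5 kN.
Moment equilibrium about X: M_X = Σ(load moments about X) − R_Y·L = 958.6 − 43.5×12.3 = 423.6 kN·m.

M_X = 423.6 kN·m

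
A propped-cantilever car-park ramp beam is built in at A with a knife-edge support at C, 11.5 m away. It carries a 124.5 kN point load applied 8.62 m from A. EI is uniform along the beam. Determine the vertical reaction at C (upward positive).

Remove the prop at C; the released (primary) structure is a cantilever built in at A.
Free-end deflection of the primary structure under the applied loading (downward +):
  point load 124.5 at a = 8.62: Pa²(3L − a)/(6EI) = 39902/EI
Tip deflection under a unit load at C: L³/(3EI) = 507/EI.
Compatibility at C: δ_0 − R_C·δ_{CC} = 0, so R_C = 39902/507 = 78.71 kN.

R_C = 78.71 kN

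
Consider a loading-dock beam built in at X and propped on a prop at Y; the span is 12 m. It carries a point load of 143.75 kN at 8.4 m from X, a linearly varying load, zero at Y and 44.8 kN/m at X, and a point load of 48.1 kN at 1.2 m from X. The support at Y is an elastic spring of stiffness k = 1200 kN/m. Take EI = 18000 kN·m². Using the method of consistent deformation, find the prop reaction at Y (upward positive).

Choose R_Y as the redundant. The primary structure is the cantilever fixed at X.
Deflection at Y on the released cantilever, summing each load's contribution:
  point load 143.75 at a = 8.4: Pa²(3L − a)/(6EI) = 46658/EI
  triangular load, peak 44.8 at the fixed end: w₀L⁴/(30EI) = 30966/EI
  point load 48.1 at a = 1.2: Pa²(3L − a)/(6EI) = 401.7/EI
  δ_0 = 78025/EI
Tip deflection under a unit load at Y: L³/(3EI) = 576/EI.
With EI = 18000 kN·m²: δ_0 = 4.3347 m and δ_{YY} = 0.032 m/kN.
Compatibility — the spring shortens by R_Y/k under the reaction it provides: δ_0 − R_Y·δ_{YY} = R_Y/k. With 1/k = 0.000833 m/kN, R_Y = δ_0 / (δ_{YY} + 1/k) = 4.3347 / (0.032 + 0.000833) = 132 kN.

R_Y = 132 kN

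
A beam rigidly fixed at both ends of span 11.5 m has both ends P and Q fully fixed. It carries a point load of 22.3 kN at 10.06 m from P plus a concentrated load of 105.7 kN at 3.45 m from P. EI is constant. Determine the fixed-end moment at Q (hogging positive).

M_Q = 101.2 kN·m

Release both end moments; the primary structure is a simply-supported span PQ with redundants M_P and M_Q.
On the primary (simply-supported) span, the end slopes from the loading are:
  at P: point load 22.3 at a = 10.06: Pab(L + b)/(6LEI) = 60.58/EI
  at Q: point load 22.3 at a = 10.06: Pab(L + a)/(6LEI) = 100.9/EI
  at P: point load 105.7 at a = 3.45: Pab(L + b)/(6LEI) = 831.7/EI
  at Q: point load 105.7 at a = 3.45: Pab(L + a)/(6LEI) = 636/EI
  θ_P0 = 892.3/EI,  θ_Q0 = 737/EI
Flexibility coefficients: a unit moment at one end gives L/(3EI) there and L/(6EI) at the far end, so f₁₁ = f₂₂ = 3.833/EI and f₁₂ = f₂₁ = 1.917/EI.
Compatibility — zero rotation at each built-in end:
  3.833 M_P + 1.917 M_Q = 892.3
  1.917 M_P + 3.833 M_Q = 737
Solving the pair gives M_P = 182.2 kN·m and M_Q = 101.2 kN·m (hogging).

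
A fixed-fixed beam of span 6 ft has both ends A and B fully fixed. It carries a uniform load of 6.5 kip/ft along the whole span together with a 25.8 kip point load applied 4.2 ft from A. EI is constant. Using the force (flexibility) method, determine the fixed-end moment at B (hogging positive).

M_B = 42.26 kip·ft

Release both end moments; the primary structure is a simply-supported span AB with redundants M_A and M_B.
End rotations of the released simple span under the applied load (×1/EI):
  at A: UDL 6.5: wL³/(24EI) = 58.5/EI
  at B: UDL 6.5: wL³/(24EI) = 58.5/EI
  at A: point load 25.8 at a = 4.2: Pab(L + b)/(6LEI) = 42.26/EI
  at B: point load 25.8 at a = 4.2: Pab(L + a)/(6LEI) = 55.26/EI
  θ_A0 = 100.8/EI,  θ_B0 = 113.8/EI
Flexibility coefficients: a unit moment at one end gives L/(3EI) there and L/(6EI) at the far end, so f₁₁ = f₂₂ = 2/EI and f₁₂ = f₂₁ = 1/EI.
Compatibility — zero rotation at each built-in end:
  2 M_A + 1 M_B = 100.8
  1 M_A + 2 M_B = 113.8
Solving the pair gives M_A = 29.25 kip·ft and M_B = 42.26 kip·ft (hogging).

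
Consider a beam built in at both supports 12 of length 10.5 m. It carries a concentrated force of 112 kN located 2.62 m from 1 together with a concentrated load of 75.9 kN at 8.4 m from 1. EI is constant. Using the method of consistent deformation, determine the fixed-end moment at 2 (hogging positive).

Take the two fixed-end moments M_1, M_2 as redundants; the released structure is the simple span 12.
End rotations of the released simple span under the applied load (×1/EI):
  at 1: point load 112 at a = 2.62: Pab(L + b)/(6LEI) = 674.6/EI
  at 2: point load 112 at a = 2.62: Pab(L + a)/(6LEI) = 481.5/EI
  at 1: point load 75.9 at a = 8.4: Pab(L + b)/(6LEI) = 267.8/EI
  at 2: point load 75.9 at a = 8.4: Pab(L + a)/(6LEI) = 401.7/EI
  θ_10 = 942.4/EI,  θ_20 = 883.2/EI
Flexibility coefficients: a unit moment at one end gives L/(3EI) there and L/(6EI) at the far end, so f₁₁ = f₂₂ = 3.5/EI and f₁₂ = f₂₁ = 1.75/EI.
Compatibility — zero rotation at each built-in end:
  3.5 M_1 + 1.75 M_2 = 942.4
  1.75 M_1 + 3.5 M_2 = 883.2
Solving the pair gives M_1 = 190.8 kN·m and M_2 = 157 kN·m (hogging).

M_2 = 157 kN·m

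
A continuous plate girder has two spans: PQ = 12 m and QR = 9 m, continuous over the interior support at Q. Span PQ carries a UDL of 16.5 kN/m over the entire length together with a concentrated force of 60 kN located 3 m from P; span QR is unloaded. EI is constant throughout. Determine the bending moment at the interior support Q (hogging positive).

M_Q = 217.9 kN·m

Insert a hinge at Q; M_Q is the redundant, and each span becomes simply supported.
End slopes at the hinge Q, treating each span as simply supported:
  span PQ: UDL 16.5: wL³/(24EI) = 1188/EI
  span PQ: point load 60 at a = 3: Pab(L + a)/(6LEI) = 337.5/EI
  relative rotation θ_0 = (1526 + 0)/EI = 1526/EI
A unit hogging moment at Q produces rotation L₁/(3EI) + L₂/(3EI) = 7/EI.
Slope continuity at Q: θ_0 = M_Q·7/EI, so M_Q = 1526/7 = 217.9 kN·m (hogging).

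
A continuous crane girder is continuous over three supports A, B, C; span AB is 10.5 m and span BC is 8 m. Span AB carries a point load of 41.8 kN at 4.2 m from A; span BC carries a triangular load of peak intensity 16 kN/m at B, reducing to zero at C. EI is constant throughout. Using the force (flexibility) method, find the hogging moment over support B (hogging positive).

M_B = 71.37 kN·m

Insert a hinge at B; M_B is the redundant, and each span becomes simply supported.
Rotations at B on the released spans (each span's end-slope, ×1/EI):
  span AB: point load 41.8 at a = 4.2: Pab(L + a)/(6LEI) = 258.1/EI
  span BC: triangular load, peak 16: w₀L³/(45EI) = 182/EI
  relative rotation θ_0 = (258.1 + 182)/EI = 440.1/EI
A unit hogging moment at B produces rotation L₁/(3EI) + L₂/(3EI) = 6.167/EI.
Compatibility: M_B·(L₁+L₂)/(3EI) = θ_0, giving M_B = 71.37 kN·m (hogging).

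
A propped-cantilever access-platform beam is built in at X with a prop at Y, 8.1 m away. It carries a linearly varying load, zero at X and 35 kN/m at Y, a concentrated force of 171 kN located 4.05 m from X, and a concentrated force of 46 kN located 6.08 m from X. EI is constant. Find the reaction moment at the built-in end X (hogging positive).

M_X = 437.2 kN·m

Remove the prop at Y; the released (primary) structure is a cantilever built in at X.
Downward deflection at the released point Y due to the loads:
  triangular load, peak 35 at the free end: 11w₀L⁴/(120EI) = 13811/EI
  point load 171 at a = 4.05: Pa²(3L − a)/(6EI) = 9466/EI
  point load 46 at a = 6.08: Pa²(3L − a)/(6EI) = 5164/EI
  δ_0 = 28441/EI
Flexibility coefficient — unit upward force at Y: δ_{YY} = L³/(3EI) = 177.1/EI.
Compatibility at Y: δ_0 − R_Y·δ_{YY} = 0, so R_Y = 28441/177.1 = 160.5 kN.
Moment equilibrium about X: M_X = Σ(load moments about X) − R_Y·L = 1738 − 160.5×8.1 = 437.2 kN·m.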